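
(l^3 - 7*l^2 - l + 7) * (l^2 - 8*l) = l^5 - 15*l^4 + 55*l^3 + 15*l^2 - 56*l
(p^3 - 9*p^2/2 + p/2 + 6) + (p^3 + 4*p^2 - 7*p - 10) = 2*p^3 - p^2/2 - 13*p/2 - 4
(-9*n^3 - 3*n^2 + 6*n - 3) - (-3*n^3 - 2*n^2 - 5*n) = -6*n^3 - n^2 + 11*n - 3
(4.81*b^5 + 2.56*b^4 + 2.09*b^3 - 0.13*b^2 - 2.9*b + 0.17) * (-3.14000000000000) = -15.1034*b^5 - 8.0384*b^4 - 6.5626*b^3 + 0.4082*b^2 + 9.106*b - 0.5338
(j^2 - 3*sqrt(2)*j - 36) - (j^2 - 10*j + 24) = -3*sqrt(2)*j + 10*j - 60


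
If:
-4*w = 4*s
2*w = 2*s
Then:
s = 0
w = 0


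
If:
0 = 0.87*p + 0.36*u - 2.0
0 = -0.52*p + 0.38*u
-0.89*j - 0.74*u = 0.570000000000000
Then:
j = -2.31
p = 1.47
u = 2.01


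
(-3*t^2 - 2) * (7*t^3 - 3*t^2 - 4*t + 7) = -21*t^5 + 9*t^4 - 2*t^3 - 15*t^2 + 8*t - 14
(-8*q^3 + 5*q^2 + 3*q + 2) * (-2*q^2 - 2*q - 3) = 16*q^5 + 6*q^4 + 8*q^3 - 25*q^2 - 13*q - 6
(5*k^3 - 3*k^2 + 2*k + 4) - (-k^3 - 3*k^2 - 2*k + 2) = 6*k^3 + 4*k + 2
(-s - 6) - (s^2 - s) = -s^2 - 6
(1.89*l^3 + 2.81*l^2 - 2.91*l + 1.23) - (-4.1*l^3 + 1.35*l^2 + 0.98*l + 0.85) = 5.99*l^3 + 1.46*l^2 - 3.89*l + 0.38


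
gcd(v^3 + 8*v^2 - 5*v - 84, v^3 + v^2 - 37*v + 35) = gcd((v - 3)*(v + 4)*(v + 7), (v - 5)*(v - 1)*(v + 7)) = v + 7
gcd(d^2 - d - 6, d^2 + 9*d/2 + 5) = d + 2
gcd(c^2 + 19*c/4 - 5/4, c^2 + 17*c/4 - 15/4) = c + 5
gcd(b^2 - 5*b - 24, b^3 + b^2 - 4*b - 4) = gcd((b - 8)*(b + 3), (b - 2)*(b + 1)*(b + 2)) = 1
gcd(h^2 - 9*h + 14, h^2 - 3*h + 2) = h - 2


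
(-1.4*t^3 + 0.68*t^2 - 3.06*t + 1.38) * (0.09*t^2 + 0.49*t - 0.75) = -0.126*t^5 - 0.6248*t^4 + 1.1078*t^3 - 1.8852*t^2 + 2.9712*t - 1.035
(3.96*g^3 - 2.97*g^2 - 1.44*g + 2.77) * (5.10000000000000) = 20.196*g^3 - 15.147*g^2 - 7.344*g + 14.127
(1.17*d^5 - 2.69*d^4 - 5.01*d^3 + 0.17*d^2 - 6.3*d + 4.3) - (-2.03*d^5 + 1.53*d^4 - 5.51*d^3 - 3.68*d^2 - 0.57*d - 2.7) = 3.2*d^5 - 4.22*d^4 + 0.5*d^3 + 3.85*d^2 - 5.73*d + 7.0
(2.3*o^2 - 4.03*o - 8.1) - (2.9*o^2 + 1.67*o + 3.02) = -0.6*o^2 - 5.7*o - 11.12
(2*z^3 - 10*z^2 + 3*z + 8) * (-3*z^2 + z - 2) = -6*z^5 + 32*z^4 - 23*z^3 - z^2 + 2*z - 16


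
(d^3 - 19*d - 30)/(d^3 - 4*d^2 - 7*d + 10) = (d + 3)/(d - 1)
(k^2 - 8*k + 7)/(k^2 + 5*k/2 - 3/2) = 2*(k^2 - 8*k + 7)/(2*k^2 + 5*k - 3)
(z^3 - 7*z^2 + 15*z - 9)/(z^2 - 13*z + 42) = (z^3 - 7*z^2 + 15*z - 9)/(z^2 - 13*z + 42)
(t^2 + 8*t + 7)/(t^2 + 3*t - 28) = (t + 1)/(t - 4)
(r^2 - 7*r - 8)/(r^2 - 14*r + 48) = (r + 1)/(r - 6)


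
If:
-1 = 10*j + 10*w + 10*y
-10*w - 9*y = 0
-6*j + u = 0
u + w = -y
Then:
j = 1/50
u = 3/25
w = 27/25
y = -6/5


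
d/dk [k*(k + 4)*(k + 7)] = 3*k^2 + 22*k + 28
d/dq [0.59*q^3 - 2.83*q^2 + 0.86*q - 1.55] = 1.77*q^2 - 5.66*q + 0.86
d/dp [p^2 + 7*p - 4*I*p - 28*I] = 2*p + 7 - 4*I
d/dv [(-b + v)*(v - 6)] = -b + 2*v - 6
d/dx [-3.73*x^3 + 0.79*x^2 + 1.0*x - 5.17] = -11.19*x^2 + 1.58*x + 1.0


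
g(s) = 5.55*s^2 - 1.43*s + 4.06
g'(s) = 11.1*s - 1.43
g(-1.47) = 18.16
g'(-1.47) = -17.75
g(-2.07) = 30.80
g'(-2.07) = -24.41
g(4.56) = 112.94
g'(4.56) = 49.19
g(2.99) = 49.40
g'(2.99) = 31.76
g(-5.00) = 149.96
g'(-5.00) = -56.93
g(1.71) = 17.84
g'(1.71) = 17.55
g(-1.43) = 17.45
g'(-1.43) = -17.30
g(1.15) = 9.76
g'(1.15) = 11.34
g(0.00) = 4.06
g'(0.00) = -1.43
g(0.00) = 4.06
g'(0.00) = -1.43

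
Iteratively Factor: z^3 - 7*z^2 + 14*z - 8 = (z - 2)*(z^2 - 5*z + 4) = (z - 4)*(z - 2)*(z - 1)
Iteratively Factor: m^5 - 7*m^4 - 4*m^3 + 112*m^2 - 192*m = (m - 4)*(m^4 - 3*m^3 - 16*m^2 + 48*m) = (m - 4)*(m + 4)*(m^3 - 7*m^2 + 12*m) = m*(m - 4)*(m + 4)*(m^2 - 7*m + 12) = m*(m - 4)^2*(m + 4)*(m - 3)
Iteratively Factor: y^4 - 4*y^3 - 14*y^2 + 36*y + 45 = (y + 1)*(y^3 - 5*y^2 - 9*y + 45) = (y - 5)*(y + 1)*(y^2 - 9) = (y - 5)*(y - 3)*(y + 1)*(y + 3)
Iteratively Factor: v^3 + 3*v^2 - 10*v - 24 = (v - 3)*(v^2 + 6*v + 8) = (v - 3)*(v + 4)*(v + 2)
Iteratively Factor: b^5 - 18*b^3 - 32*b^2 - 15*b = (b - 5)*(b^4 + 5*b^3 + 7*b^2 + 3*b) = (b - 5)*(b + 1)*(b^3 + 4*b^2 + 3*b) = b*(b - 5)*(b + 1)*(b^2 + 4*b + 3) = b*(b - 5)*(b + 1)^2*(b + 3)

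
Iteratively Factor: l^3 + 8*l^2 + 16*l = (l + 4)*(l^2 + 4*l) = l*(l + 4)*(l + 4)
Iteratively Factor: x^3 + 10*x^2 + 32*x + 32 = (x + 2)*(x^2 + 8*x + 16) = (x + 2)*(x + 4)*(x + 4)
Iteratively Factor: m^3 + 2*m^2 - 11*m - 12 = (m - 3)*(m^2 + 5*m + 4) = (m - 3)*(m + 1)*(m + 4)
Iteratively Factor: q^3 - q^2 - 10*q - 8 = (q - 4)*(q^2 + 3*q + 2) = (q - 4)*(q + 1)*(q + 2)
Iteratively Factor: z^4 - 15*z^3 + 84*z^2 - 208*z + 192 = (z - 3)*(z^3 - 12*z^2 + 48*z - 64) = (z - 4)*(z - 3)*(z^2 - 8*z + 16) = (z - 4)^2*(z - 3)*(z - 4)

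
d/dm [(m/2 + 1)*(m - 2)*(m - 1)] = 3*m^2/2 - m - 2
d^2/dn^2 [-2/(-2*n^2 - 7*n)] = 4*(-2*n*(2*n + 7) + (4*n + 7)^2)/(n^3*(2*n + 7)^3)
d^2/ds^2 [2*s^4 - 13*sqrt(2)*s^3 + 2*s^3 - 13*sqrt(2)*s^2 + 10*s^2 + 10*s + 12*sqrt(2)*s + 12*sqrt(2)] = 24*s^2 - 78*sqrt(2)*s + 12*s - 26*sqrt(2) + 20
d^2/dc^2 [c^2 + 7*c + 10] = 2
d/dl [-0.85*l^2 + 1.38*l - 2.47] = 1.38 - 1.7*l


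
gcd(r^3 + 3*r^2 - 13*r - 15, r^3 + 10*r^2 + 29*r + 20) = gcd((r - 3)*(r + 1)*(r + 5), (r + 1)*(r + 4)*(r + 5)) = r^2 + 6*r + 5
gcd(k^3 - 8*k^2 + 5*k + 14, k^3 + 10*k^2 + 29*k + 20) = k + 1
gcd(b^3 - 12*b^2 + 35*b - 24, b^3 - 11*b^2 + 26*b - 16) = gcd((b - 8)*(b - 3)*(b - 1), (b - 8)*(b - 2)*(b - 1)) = b^2 - 9*b + 8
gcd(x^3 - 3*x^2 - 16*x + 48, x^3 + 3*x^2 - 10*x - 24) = x^2 + x - 12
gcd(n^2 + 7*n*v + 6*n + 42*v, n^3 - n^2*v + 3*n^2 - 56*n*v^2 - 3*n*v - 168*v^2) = n + 7*v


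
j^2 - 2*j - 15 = (j - 5)*(j + 3)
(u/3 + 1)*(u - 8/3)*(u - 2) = u^3/3 - 5*u^2/9 - 26*u/9 + 16/3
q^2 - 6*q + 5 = (q - 5)*(q - 1)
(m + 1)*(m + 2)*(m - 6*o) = m^3 - 6*m^2*o + 3*m^2 - 18*m*o + 2*m - 12*o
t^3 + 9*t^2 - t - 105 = (t - 3)*(t + 5)*(t + 7)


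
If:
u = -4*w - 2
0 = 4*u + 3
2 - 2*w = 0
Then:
No Solution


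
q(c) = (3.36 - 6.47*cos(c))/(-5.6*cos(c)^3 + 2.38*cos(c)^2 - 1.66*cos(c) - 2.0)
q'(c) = (3.36 - 6.47*cos(c))*(-16.8*sin(c)*cos(c)^2 + 4.76*sin(c)*cos(c) - 1.66*sin(c))/(-5.6*cos(c)^3 + 2.38*cos(c)^2 - 1.66*cos(c) - 2.0)^2 + 6.47*sin(c)/(-5.6*cos(c)^3 + 2.38*cos(c)^2 - 1.66*cos(c) - 2.0)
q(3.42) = 1.41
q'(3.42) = 0.99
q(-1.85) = -4.13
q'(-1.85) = 18.56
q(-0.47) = 0.43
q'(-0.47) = 0.15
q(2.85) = 1.43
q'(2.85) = -1.05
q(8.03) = -2.80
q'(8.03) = -9.12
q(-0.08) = 0.45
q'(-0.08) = 0.00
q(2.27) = 4.86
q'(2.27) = -24.90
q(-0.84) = 0.26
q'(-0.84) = 0.99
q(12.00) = 0.41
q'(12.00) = 0.26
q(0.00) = 0.45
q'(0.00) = 0.00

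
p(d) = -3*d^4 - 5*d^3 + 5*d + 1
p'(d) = -12*d^3 - 15*d^2 + 5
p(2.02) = -80.06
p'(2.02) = -155.11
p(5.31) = -3106.12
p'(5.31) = -2214.60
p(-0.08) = 0.60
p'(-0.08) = 4.91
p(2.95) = -339.81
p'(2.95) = -433.61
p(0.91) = -0.28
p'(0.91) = -16.46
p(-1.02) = -2.04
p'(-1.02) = 2.13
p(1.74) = -44.14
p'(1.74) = -103.63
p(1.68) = -38.21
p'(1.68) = -94.24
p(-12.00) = -53627.00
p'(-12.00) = 18581.00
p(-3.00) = -122.00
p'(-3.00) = 194.00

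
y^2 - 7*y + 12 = (y - 4)*(y - 3)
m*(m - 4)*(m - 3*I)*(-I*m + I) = -I*m^4 - 3*m^3 + 5*I*m^3 + 15*m^2 - 4*I*m^2 - 12*m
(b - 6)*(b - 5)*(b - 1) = b^3 - 12*b^2 + 41*b - 30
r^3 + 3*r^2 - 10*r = r*(r - 2)*(r + 5)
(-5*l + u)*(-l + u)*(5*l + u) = 25*l^3 - 25*l^2*u - l*u^2 + u^3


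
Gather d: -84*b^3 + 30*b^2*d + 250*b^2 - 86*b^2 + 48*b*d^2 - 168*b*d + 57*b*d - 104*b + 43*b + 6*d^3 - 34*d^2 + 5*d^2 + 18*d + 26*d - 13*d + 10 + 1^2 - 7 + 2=-84*b^3 + 164*b^2 - 61*b + 6*d^3 + d^2*(48*b - 29) + d*(30*b^2 - 111*b + 31) + 6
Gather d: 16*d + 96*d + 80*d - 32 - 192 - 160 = 192*d - 384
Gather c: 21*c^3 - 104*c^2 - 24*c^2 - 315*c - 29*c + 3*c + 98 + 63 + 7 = 21*c^3 - 128*c^2 - 341*c + 168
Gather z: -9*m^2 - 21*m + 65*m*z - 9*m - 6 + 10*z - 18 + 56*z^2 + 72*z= -9*m^2 - 30*m + 56*z^2 + z*(65*m + 82) - 24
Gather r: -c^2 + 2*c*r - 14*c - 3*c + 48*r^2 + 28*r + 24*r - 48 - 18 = -c^2 - 17*c + 48*r^2 + r*(2*c + 52) - 66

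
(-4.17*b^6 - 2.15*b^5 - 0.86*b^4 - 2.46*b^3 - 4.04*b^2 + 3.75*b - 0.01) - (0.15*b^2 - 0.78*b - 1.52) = -4.17*b^6 - 2.15*b^5 - 0.86*b^4 - 2.46*b^3 - 4.19*b^2 + 4.53*b + 1.51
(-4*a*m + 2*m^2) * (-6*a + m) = 24*a^2*m - 16*a*m^2 + 2*m^3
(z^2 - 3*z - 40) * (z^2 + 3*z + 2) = z^4 - 47*z^2 - 126*z - 80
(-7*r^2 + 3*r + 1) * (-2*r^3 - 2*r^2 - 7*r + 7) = 14*r^5 + 8*r^4 + 41*r^3 - 72*r^2 + 14*r + 7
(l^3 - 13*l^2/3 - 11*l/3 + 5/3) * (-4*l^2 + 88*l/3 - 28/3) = -4*l^5 + 140*l^4/3 - 1096*l^3/9 - 664*l^2/9 + 748*l/9 - 140/9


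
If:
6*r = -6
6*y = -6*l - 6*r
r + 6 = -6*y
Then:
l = 11/6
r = -1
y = -5/6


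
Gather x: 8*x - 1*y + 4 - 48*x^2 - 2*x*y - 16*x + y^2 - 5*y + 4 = -48*x^2 + x*(-2*y - 8) + y^2 - 6*y + 8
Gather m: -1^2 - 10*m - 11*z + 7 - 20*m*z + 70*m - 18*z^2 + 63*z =m*(60 - 20*z) - 18*z^2 + 52*z + 6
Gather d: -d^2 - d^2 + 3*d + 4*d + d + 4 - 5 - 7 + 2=-2*d^2 + 8*d - 6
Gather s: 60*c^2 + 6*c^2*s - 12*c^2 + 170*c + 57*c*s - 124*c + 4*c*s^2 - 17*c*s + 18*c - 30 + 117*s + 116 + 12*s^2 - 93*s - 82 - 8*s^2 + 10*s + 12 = 48*c^2 + 64*c + s^2*(4*c + 4) + s*(6*c^2 + 40*c + 34) + 16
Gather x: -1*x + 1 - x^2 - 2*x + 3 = -x^2 - 3*x + 4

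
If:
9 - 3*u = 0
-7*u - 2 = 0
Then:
No Solution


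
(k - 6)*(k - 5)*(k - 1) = k^3 - 12*k^2 + 41*k - 30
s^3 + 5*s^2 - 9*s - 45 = (s - 3)*(s + 3)*(s + 5)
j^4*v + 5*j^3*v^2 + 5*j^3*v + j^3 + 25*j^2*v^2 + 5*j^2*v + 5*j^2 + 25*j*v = j*(j + 5)*(j + 5*v)*(j*v + 1)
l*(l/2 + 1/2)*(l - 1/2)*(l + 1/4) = l^4/2 + 3*l^3/8 - 3*l^2/16 - l/16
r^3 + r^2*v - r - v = (r - 1)*(r + 1)*(r + v)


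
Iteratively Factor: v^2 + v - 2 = (v + 2)*(v - 1)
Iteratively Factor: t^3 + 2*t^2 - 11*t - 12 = (t + 1)*(t^2 + t - 12) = (t + 1)*(t + 4)*(t - 3)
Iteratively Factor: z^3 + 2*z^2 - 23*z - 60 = (z + 4)*(z^2 - 2*z - 15) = (z + 3)*(z + 4)*(z - 5)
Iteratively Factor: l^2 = (l)*(l)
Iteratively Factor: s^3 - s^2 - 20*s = (s + 4)*(s^2 - 5*s) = s*(s + 4)*(s - 5)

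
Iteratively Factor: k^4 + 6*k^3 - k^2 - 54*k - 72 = (k + 3)*(k^3 + 3*k^2 - 10*k - 24) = (k + 2)*(k + 3)*(k^2 + k - 12) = (k + 2)*(k + 3)*(k + 4)*(k - 3)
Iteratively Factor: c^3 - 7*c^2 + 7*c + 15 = (c - 5)*(c^2 - 2*c - 3) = (c - 5)*(c + 1)*(c - 3)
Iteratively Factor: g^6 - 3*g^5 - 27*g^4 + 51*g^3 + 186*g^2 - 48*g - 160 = (g + 2)*(g^5 - 5*g^4 - 17*g^3 + 85*g^2 + 16*g - 80) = (g - 4)*(g + 2)*(g^4 - g^3 - 21*g^2 + g + 20) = (g - 4)*(g - 1)*(g + 2)*(g^3 - 21*g - 20) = (g - 5)*(g - 4)*(g - 1)*(g + 2)*(g^2 + 5*g + 4) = (g - 5)*(g - 4)*(g - 1)*(g + 2)*(g + 4)*(g + 1)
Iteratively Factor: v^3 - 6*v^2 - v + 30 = (v + 2)*(v^2 - 8*v + 15) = (v - 3)*(v + 2)*(v - 5)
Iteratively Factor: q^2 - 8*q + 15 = (q - 3)*(q - 5)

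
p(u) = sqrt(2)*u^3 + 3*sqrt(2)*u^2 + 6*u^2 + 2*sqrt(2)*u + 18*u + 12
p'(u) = 3*sqrt(2)*u^2 + 6*sqrt(2)*u + 12*u + 2*sqrt(2) + 18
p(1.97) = 103.59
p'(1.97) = 77.65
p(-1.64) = -0.85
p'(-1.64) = -1.36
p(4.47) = 436.07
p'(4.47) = 197.17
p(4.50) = 442.01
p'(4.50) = 198.93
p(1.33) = 61.15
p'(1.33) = 55.58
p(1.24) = 56.27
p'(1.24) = 52.75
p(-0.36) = 5.76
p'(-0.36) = 14.00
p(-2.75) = 2.77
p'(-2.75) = -3.42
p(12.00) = 4180.64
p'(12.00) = 877.59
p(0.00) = 12.00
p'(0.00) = 20.83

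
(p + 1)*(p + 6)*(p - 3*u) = p^3 - 3*p^2*u + 7*p^2 - 21*p*u + 6*p - 18*u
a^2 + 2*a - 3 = (a - 1)*(a + 3)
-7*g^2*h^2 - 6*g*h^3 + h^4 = h^2*(-7*g + h)*(g + h)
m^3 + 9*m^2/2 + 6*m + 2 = (m + 1/2)*(m + 2)^2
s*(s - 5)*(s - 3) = s^3 - 8*s^2 + 15*s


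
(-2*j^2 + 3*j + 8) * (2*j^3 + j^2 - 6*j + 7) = -4*j^5 + 4*j^4 + 31*j^3 - 24*j^2 - 27*j + 56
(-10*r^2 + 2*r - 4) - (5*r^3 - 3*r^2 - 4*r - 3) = -5*r^3 - 7*r^2 + 6*r - 1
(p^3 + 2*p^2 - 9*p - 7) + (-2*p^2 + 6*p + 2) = p^3 - 3*p - 5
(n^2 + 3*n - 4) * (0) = 0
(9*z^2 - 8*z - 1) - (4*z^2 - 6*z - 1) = 5*z^2 - 2*z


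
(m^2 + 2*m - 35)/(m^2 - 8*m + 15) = (m + 7)/(m - 3)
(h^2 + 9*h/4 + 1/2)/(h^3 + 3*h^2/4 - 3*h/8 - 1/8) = 2*(h + 2)/(2*h^2 + h - 1)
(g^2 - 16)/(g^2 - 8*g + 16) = (g + 4)/(g - 4)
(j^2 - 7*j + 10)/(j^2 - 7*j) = (j^2 - 7*j + 10)/(j*(j - 7))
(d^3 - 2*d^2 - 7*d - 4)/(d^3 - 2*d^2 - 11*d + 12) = (d^2 + 2*d + 1)/(d^2 + 2*d - 3)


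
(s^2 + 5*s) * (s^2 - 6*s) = s^4 - s^3 - 30*s^2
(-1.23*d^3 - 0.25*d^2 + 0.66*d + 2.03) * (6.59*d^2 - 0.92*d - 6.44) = -8.1057*d^5 - 0.5159*d^4 + 12.5006*d^3 + 14.3805*d^2 - 6.118*d - 13.0732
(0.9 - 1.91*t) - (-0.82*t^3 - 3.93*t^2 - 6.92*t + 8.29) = 0.82*t^3 + 3.93*t^2 + 5.01*t - 7.39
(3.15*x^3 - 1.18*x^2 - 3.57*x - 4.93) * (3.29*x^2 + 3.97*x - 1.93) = 10.3635*x^5 + 8.6233*x^4 - 22.5094*x^3 - 28.1152*x^2 - 12.682*x + 9.5149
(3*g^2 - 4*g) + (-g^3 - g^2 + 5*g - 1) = -g^3 + 2*g^2 + g - 1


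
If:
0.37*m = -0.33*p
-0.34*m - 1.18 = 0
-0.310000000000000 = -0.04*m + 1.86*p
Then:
No Solution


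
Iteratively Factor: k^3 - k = (k)*(k^2 - 1) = k*(k + 1)*(k - 1)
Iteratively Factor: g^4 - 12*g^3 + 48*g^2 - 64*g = (g - 4)*(g^3 - 8*g^2 + 16*g) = g*(g - 4)*(g^2 - 8*g + 16) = g*(g - 4)^2*(g - 4)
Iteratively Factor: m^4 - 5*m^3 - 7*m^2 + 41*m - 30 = (m - 5)*(m^3 - 7*m + 6) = (m - 5)*(m + 3)*(m^2 - 3*m + 2) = (m - 5)*(m - 1)*(m + 3)*(m - 2)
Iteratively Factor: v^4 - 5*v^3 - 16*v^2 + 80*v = (v + 4)*(v^3 - 9*v^2 + 20*v) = (v - 4)*(v + 4)*(v^2 - 5*v) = v*(v - 4)*(v + 4)*(v - 5)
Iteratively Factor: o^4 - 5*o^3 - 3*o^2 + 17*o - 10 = (o - 1)*(o^3 - 4*o^2 - 7*o + 10) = (o - 1)^2*(o^2 - 3*o - 10) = (o - 5)*(o - 1)^2*(o + 2)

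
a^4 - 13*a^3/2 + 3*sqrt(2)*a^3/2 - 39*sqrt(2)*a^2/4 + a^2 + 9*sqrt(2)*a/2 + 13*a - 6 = (a - 6)*(a - 1/2)*(a - sqrt(2)/2)*(a + 2*sqrt(2))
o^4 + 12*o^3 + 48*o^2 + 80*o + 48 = (o + 2)^3*(o + 6)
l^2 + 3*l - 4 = (l - 1)*(l + 4)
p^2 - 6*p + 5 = (p - 5)*(p - 1)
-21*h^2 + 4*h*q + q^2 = (-3*h + q)*(7*h + q)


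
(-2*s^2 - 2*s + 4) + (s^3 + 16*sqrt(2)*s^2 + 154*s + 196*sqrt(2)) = s^3 - 2*s^2 + 16*sqrt(2)*s^2 + 152*s + 4 + 196*sqrt(2)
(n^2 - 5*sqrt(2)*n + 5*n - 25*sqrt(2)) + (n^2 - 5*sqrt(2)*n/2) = 2*n^2 - 15*sqrt(2)*n/2 + 5*n - 25*sqrt(2)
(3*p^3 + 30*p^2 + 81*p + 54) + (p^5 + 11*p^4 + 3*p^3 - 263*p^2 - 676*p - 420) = p^5 + 11*p^4 + 6*p^3 - 233*p^2 - 595*p - 366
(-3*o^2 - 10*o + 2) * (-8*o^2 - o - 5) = 24*o^4 + 83*o^3 + 9*o^2 + 48*o - 10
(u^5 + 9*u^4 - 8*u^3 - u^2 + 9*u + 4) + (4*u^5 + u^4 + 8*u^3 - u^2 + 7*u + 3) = 5*u^5 + 10*u^4 - 2*u^2 + 16*u + 7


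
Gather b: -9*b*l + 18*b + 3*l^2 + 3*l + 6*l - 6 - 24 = b*(18 - 9*l) + 3*l^2 + 9*l - 30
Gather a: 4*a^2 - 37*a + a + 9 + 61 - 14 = 4*a^2 - 36*a + 56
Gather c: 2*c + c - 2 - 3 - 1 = 3*c - 6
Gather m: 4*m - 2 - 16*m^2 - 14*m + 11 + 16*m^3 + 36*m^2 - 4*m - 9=16*m^3 + 20*m^2 - 14*m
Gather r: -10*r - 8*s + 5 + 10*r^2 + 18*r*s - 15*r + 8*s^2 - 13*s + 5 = 10*r^2 + r*(18*s - 25) + 8*s^2 - 21*s + 10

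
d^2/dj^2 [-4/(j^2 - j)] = 8*(j*(j - 1) - (2*j - 1)^2)/(j^3*(j - 1)^3)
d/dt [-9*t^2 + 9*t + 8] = 9 - 18*t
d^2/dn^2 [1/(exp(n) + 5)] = (exp(n) - 5)*exp(n)/(exp(n) + 5)^3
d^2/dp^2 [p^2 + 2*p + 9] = 2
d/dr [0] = 0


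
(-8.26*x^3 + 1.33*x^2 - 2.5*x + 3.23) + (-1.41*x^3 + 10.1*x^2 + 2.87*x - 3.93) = -9.67*x^3 + 11.43*x^2 + 0.37*x - 0.7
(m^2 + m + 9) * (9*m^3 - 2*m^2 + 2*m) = 9*m^5 + 7*m^4 + 81*m^3 - 16*m^2 + 18*m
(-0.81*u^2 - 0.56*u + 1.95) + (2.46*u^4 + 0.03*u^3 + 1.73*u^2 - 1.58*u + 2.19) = 2.46*u^4 + 0.03*u^3 + 0.92*u^2 - 2.14*u + 4.14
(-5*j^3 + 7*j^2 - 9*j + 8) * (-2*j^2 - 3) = 10*j^5 - 14*j^4 + 33*j^3 - 37*j^2 + 27*j - 24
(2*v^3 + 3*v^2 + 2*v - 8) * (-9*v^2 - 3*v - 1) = -18*v^5 - 33*v^4 - 29*v^3 + 63*v^2 + 22*v + 8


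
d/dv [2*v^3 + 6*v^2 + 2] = 6*v*(v + 2)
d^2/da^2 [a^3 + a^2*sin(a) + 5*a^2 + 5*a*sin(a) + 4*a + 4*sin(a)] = -a^2*sin(a) - 5*a*sin(a) + 4*a*cos(a) + 6*a - 2*sin(a) + 10*cos(a) + 10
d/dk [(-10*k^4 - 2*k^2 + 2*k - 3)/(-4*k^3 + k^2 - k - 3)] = (40*k^6 - 20*k^5 + 22*k^4 + 136*k^3 - 36*k^2 + 18*k - 9)/(16*k^6 - 8*k^5 + 9*k^4 + 22*k^3 - 5*k^2 + 6*k + 9)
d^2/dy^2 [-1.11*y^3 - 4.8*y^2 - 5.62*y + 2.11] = -6.66*y - 9.6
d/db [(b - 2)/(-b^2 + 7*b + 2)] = (-b^2 + 7*b + (b - 2)*(2*b - 7) + 2)/(-b^2 + 7*b + 2)^2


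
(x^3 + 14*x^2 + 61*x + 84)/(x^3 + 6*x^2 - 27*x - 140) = (x + 3)/(x - 5)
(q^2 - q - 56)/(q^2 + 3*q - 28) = (q - 8)/(q - 4)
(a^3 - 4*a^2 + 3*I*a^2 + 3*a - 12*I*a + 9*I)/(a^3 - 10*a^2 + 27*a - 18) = (a + 3*I)/(a - 6)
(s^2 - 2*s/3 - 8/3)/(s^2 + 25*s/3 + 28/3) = (s - 2)/(s + 7)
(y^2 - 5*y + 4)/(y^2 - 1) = (y - 4)/(y + 1)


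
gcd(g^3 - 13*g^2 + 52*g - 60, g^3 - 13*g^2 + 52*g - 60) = g^3 - 13*g^2 + 52*g - 60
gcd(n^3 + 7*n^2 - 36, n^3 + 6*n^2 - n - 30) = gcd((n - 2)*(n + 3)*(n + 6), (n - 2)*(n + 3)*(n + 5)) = n^2 + n - 6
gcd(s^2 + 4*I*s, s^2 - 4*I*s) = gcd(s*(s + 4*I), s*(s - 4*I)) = s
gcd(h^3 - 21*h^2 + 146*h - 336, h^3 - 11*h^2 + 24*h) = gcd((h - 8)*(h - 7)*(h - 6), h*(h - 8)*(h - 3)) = h - 8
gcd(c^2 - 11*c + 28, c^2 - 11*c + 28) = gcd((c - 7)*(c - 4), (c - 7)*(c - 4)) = c^2 - 11*c + 28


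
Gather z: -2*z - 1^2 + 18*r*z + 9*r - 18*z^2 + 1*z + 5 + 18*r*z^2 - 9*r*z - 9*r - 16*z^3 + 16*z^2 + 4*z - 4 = -16*z^3 + z^2*(18*r - 2) + z*(9*r + 3)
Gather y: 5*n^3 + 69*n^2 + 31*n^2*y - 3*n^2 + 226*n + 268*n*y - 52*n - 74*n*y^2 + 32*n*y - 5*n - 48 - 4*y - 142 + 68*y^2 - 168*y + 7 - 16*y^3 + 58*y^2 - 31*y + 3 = 5*n^3 + 66*n^2 + 169*n - 16*y^3 + y^2*(126 - 74*n) + y*(31*n^2 + 300*n - 203) - 180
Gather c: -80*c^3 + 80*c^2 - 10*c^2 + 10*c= -80*c^3 + 70*c^2 + 10*c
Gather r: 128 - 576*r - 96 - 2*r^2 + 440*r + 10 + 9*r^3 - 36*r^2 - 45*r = 9*r^3 - 38*r^2 - 181*r + 42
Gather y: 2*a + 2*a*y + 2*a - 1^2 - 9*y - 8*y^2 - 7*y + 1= 4*a - 8*y^2 + y*(2*a - 16)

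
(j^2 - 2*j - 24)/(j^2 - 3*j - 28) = (j - 6)/(j - 7)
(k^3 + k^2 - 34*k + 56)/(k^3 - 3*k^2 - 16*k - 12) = (-k^3 - k^2 + 34*k - 56)/(-k^3 + 3*k^2 + 16*k + 12)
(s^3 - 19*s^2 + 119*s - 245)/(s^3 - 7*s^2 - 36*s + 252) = (s^2 - 12*s + 35)/(s^2 - 36)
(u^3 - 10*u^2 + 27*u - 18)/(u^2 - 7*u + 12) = (u^2 - 7*u + 6)/(u - 4)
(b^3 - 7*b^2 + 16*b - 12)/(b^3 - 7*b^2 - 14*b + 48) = (b^2 - 5*b + 6)/(b^2 - 5*b - 24)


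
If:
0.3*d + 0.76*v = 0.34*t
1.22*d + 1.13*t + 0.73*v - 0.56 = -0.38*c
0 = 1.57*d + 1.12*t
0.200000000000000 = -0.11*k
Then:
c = 1.47368421052632 - 2.85850951821955*v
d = -0.97861577374109*v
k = -1.82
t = 1.37180961140492*v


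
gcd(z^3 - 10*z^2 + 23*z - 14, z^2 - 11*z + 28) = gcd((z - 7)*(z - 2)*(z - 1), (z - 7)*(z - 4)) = z - 7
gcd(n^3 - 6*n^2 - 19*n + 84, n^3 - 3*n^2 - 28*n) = n^2 - 3*n - 28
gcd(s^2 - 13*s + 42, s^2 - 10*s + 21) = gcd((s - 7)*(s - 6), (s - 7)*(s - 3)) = s - 7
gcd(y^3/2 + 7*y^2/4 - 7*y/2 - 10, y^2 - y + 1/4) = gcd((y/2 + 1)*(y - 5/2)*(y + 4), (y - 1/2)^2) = 1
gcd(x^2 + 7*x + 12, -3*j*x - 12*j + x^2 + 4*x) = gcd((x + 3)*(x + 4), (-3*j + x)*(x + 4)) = x + 4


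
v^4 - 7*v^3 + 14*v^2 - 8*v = v*(v - 4)*(v - 2)*(v - 1)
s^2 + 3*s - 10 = (s - 2)*(s + 5)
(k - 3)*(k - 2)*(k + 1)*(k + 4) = k^4 - 15*k^2 + 10*k + 24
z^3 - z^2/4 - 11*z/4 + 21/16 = (z - 3/2)*(z - 1/2)*(z + 7/4)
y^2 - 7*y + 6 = (y - 6)*(y - 1)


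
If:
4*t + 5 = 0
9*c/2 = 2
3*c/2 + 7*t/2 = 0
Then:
No Solution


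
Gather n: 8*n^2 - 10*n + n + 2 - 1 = 8*n^2 - 9*n + 1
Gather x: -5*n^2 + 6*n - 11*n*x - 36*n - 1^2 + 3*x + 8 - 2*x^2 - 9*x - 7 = -5*n^2 - 30*n - 2*x^2 + x*(-11*n - 6)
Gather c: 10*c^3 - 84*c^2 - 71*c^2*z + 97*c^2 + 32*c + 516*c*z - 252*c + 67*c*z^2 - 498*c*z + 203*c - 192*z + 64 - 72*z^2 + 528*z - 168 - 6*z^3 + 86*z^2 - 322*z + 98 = 10*c^3 + c^2*(13 - 71*z) + c*(67*z^2 + 18*z - 17) - 6*z^3 + 14*z^2 + 14*z - 6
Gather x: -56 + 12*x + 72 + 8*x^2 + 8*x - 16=8*x^2 + 20*x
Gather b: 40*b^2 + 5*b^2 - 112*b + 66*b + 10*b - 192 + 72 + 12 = 45*b^2 - 36*b - 108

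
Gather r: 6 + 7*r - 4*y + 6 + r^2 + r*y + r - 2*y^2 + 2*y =r^2 + r*(y + 8) - 2*y^2 - 2*y + 12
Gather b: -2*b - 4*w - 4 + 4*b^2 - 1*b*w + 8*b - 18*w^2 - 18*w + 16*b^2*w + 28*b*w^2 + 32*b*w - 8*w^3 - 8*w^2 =b^2*(16*w + 4) + b*(28*w^2 + 31*w + 6) - 8*w^3 - 26*w^2 - 22*w - 4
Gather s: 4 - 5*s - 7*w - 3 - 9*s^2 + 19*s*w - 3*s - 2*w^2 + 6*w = -9*s^2 + s*(19*w - 8) - 2*w^2 - w + 1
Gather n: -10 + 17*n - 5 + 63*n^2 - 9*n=63*n^2 + 8*n - 15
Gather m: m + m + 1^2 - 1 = 2*m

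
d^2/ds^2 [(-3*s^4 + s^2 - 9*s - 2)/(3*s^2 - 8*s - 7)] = 2*(-27*s^6 + 216*s^5 - 387*s^4 - 1401*s^3 - 873*s^2 - 423*s + 383)/(27*s^6 - 216*s^5 + 387*s^4 + 496*s^3 - 903*s^2 - 1176*s - 343)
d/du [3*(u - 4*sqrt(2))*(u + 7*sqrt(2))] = 6*u + 9*sqrt(2)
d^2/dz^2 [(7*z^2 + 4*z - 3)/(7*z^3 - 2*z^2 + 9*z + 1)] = 2*(343*z^6 + 588*z^5 - 2373*z^4 - 117*z^3 - 729*z^2 + 249*z - 278)/(343*z^9 - 294*z^8 + 1407*z^7 - 617*z^6 + 1725*z^5 - 96*z^4 + 642*z^3 + 237*z^2 + 27*z + 1)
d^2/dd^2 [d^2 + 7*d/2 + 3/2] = 2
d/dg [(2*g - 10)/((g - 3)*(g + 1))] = 2*(-g^2 + 10*g - 13)/(g^4 - 4*g^3 - 2*g^2 + 12*g + 9)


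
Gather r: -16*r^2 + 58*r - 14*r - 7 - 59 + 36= -16*r^2 + 44*r - 30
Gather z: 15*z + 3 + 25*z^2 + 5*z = 25*z^2 + 20*z + 3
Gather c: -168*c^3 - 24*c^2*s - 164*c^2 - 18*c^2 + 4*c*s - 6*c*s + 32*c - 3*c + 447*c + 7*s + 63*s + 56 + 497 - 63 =-168*c^3 + c^2*(-24*s - 182) + c*(476 - 2*s) + 70*s + 490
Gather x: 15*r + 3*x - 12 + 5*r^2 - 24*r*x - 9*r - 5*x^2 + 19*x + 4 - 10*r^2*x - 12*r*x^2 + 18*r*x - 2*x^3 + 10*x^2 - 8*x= 5*r^2 + 6*r - 2*x^3 + x^2*(5 - 12*r) + x*(-10*r^2 - 6*r + 14) - 8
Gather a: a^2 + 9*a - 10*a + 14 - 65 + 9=a^2 - a - 42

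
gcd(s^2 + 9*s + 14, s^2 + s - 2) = s + 2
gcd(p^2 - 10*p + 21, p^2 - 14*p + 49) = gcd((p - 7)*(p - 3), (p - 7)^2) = p - 7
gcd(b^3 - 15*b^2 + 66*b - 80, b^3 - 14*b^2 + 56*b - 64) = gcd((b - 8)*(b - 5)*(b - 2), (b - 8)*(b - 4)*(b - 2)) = b^2 - 10*b + 16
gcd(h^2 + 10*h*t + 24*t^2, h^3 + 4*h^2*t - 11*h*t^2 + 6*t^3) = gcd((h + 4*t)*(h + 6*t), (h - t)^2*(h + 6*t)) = h + 6*t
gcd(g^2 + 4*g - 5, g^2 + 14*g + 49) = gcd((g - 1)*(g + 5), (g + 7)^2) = 1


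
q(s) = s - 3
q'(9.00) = 1.00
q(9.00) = 6.00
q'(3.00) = 1.00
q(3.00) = 0.00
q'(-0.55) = 1.00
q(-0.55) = -3.55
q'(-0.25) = 1.00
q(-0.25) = -3.25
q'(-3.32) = 1.00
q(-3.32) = -6.32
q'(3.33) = 1.00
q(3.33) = 0.33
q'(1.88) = 1.00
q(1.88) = -1.12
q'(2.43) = 1.00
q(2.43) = -0.57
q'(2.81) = 1.00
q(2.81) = -0.19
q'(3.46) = 1.00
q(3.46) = 0.46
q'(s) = 1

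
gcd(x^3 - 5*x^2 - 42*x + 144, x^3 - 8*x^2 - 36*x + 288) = x^2 - 2*x - 48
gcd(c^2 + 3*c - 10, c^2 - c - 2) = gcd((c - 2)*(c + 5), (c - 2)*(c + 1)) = c - 2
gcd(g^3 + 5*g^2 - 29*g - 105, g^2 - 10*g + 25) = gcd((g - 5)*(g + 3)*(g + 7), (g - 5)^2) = g - 5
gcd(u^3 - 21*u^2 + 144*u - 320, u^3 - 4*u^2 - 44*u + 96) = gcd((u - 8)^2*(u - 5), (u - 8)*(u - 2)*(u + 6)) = u - 8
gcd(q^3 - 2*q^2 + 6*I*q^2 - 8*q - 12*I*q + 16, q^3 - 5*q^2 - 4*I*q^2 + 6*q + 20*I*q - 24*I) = q - 2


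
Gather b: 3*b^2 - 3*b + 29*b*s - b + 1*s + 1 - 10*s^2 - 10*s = 3*b^2 + b*(29*s - 4) - 10*s^2 - 9*s + 1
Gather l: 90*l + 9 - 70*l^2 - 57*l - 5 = -70*l^2 + 33*l + 4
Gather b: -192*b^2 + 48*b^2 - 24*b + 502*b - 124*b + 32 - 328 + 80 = -144*b^2 + 354*b - 216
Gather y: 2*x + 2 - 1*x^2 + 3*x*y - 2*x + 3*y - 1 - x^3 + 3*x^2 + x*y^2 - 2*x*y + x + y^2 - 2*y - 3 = -x^3 + 2*x^2 + x + y^2*(x + 1) + y*(x + 1) - 2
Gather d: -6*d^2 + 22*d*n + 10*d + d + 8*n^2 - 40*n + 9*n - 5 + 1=-6*d^2 + d*(22*n + 11) + 8*n^2 - 31*n - 4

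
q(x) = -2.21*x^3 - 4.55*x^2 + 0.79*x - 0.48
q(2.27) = -47.98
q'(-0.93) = 3.52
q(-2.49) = 3.46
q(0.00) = -0.48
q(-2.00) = -2.58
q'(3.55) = -115.07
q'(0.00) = 0.79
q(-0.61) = -2.15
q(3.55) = -153.89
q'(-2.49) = -17.66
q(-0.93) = -3.37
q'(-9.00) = -454.34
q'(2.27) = -54.03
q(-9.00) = 1234.95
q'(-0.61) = 3.87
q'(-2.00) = -7.53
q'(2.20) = -51.32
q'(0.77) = -10.15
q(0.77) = -3.58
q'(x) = -6.63*x^2 - 9.1*x + 0.79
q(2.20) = -44.30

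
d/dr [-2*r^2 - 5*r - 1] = -4*r - 5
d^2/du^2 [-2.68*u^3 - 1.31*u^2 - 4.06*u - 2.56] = -16.08*u - 2.62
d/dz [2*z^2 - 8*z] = 4*z - 8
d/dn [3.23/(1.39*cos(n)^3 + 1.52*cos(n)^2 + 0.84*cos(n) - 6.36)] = (13.4691*cos(n)^2 + 9.8192*cos(n) + 2.7132)*sin(n)/(1.39*cos(n)^3 + 1.52*cos(n)^2 + 0.84*cos(n) - 6.36)^2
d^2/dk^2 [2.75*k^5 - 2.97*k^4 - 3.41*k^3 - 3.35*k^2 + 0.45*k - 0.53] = 55.0*k^3 - 35.64*k^2 - 20.46*k - 6.7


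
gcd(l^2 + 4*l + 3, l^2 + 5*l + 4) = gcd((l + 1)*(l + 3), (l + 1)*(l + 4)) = l + 1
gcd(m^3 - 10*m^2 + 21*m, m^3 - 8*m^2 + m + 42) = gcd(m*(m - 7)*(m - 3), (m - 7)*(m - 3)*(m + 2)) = m^2 - 10*m + 21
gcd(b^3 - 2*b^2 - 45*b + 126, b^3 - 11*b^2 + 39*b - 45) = b - 3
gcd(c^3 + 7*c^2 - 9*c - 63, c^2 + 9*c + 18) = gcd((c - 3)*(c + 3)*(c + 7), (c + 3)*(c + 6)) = c + 3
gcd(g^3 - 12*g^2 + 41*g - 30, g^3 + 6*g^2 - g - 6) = g - 1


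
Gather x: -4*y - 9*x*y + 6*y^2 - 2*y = -9*x*y + 6*y^2 - 6*y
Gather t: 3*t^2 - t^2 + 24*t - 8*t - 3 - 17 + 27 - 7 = 2*t^2 + 16*t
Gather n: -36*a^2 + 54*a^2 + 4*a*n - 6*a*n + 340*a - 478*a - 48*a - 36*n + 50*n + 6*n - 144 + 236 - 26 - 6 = 18*a^2 - 186*a + n*(20 - 2*a) + 60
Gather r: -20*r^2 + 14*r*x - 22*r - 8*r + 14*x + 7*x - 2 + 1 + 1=-20*r^2 + r*(14*x - 30) + 21*x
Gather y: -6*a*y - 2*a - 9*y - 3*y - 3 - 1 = -2*a + y*(-6*a - 12) - 4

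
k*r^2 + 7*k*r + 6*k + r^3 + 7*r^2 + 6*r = (k + r)*(r + 1)*(r + 6)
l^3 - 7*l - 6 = (l - 3)*(l + 1)*(l + 2)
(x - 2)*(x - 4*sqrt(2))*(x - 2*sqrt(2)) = x^3 - 6*sqrt(2)*x^2 - 2*x^2 + 16*x + 12*sqrt(2)*x - 32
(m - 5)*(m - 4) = m^2 - 9*m + 20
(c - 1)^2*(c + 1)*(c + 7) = c^4 + 6*c^3 - 8*c^2 - 6*c + 7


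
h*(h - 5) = h^2 - 5*h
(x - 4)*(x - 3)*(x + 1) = x^3 - 6*x^2 + 5*x + 12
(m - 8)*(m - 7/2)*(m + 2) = m^3 - 19*m^2/2 + 5*m + 56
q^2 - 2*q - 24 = (q - 6)*(q + 4)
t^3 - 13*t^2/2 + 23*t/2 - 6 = (t - 4)*(t - 3/2)*(t - 1)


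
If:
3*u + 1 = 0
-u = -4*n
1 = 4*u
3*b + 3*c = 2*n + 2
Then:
No Solution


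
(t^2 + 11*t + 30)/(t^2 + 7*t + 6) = (t + 5)/(t + 1)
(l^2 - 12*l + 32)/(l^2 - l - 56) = (l - 4)/(l + 7)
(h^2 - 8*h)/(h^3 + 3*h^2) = (h - 8)/(h*(h + 3))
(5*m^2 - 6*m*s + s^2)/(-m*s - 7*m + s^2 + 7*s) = (-5*m + s)/(s + 7)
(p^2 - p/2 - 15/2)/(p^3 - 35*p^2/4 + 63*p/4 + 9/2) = 2*(2*p + 5)/(4*p^2 - 23*p - 6)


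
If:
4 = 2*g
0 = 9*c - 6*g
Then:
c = 4/3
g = 2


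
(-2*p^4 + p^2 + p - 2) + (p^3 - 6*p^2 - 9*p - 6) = -2*p^4 + p^3 - 5*p^2 - 8*p - 8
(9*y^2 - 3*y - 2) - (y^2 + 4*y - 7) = 8*y^2 - 7*y + 5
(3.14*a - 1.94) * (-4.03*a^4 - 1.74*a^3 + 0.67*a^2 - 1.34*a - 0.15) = -12.6542*a^5 + 2.3546*a^4 + 5.4794*a^3 - 5.5074*a^2 + 2.1286*a + 0.291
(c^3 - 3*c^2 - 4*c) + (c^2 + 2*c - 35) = c^3 - 2*c^2 - 2*c - 35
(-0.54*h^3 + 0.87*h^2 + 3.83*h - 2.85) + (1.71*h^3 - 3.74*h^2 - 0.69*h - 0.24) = 1.17*h^3 - 2.87*h^2 + 3.14*h - 3.09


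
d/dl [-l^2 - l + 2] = -2*l - 1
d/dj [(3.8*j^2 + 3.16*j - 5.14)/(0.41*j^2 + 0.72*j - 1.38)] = (1.4404*j^2 - 6.2732*j - 0.660000000000001)/(0.1681*j^4 + 0.5904*j^3 - 0.6132*j^2 - 1.9872*j + 1.9044)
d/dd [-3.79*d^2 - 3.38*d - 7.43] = -7.58*d - 3.38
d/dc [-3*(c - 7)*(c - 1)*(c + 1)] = -9*c^2 + 42*c + 3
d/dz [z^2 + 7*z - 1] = 2*z + 7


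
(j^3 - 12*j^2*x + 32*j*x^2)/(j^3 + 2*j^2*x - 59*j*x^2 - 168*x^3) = j*(j - 4*x)/(j^2 + 10*j*x + 21*x^2)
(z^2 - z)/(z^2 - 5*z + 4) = z/(z - 4)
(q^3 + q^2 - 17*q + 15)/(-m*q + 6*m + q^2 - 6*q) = (-q^3 - q^2 + 17*q - 15)/(m*q - 6*m - q^2 + 6*q)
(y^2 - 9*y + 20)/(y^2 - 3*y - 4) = (y - 5)/(y + 1)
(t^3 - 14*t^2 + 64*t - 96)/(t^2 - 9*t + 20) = (t^2 - 10*t + 24)/(t - 5)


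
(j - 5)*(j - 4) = j^2 - 9*j + 20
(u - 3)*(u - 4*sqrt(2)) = u^2 - 4*sqrt(2)*u - 3*u + 12*sqrt(2)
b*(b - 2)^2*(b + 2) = b^4 - 2*b^3 - 4*b^2 + 8*b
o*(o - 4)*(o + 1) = o^3 - 3*o^2 - 4*o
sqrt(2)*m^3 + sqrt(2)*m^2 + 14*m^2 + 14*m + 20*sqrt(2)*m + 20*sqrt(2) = (m + 2*sqrt(2))*(m + 5*sqrt(2))*(sqrt(2)*m + sqrt(2))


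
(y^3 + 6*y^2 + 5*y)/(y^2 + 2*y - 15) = y*(y + 1)/(y - 3)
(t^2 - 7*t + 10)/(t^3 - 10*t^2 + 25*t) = (t - 2)/(t*(t - 5))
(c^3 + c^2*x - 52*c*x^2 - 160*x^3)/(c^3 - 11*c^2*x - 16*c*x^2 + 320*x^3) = (-c - 4*x)/(-c + 8*x)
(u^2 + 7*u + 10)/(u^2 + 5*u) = (u + 2)/u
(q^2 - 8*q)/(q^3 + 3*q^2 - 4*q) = (q - 8)/(q^2 + 3*q - 4)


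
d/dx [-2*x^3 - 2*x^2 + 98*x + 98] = -6*x^2 - 4*x + 98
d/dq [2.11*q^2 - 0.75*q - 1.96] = 4.22*q - 0.75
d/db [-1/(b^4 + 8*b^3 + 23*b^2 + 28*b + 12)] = 2*(2*b^3 + 12*b^2 + 23*b + 14)/(b^4 + 8*b^3 + 23*b^2 + 28*b + 12)^2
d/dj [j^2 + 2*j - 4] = 2*j + 2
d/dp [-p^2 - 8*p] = -2*p - 8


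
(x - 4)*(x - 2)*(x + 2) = x^3 - 4*x^2 - 4*x + 16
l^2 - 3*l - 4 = (l - 4)*(l + 1)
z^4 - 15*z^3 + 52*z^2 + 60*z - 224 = (z - 8)*(z - 7)*(z - 2)*(z + 2)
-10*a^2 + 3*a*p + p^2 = (-2*a + p)*(5*a + p)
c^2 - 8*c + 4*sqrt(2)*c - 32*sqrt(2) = (c - 8)*(c + 4*sqrt(2))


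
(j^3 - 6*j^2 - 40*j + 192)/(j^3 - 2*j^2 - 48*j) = (j - 4)/j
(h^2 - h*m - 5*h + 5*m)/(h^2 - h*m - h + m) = (h - 5)/(h - 1)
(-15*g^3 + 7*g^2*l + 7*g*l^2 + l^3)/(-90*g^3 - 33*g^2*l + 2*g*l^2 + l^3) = (g - l)/(6*g - l)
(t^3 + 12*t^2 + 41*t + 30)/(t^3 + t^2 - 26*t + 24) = (t^2 + 6*t + 5)/(t^2 - 5*t + 4)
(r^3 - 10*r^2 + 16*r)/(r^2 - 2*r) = r - 8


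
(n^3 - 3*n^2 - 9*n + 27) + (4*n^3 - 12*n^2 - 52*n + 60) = 5*n^3 - 15*n^2 - 61*n + 87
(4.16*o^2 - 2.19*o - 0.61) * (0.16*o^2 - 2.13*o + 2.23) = 0.6656*o^4 - 9.2112*o^3 + 13.8439*o^2 - 3.5844*o - 1.3603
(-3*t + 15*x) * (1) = -3*t + 15*x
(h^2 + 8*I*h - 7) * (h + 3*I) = h^3 + 11*I*h^2 - 31*h - 21*I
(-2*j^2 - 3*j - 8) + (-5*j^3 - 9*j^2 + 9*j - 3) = -5*j^3 - 11*j^2 + 6*j - 11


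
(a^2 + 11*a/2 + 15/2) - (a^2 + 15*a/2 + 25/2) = -2*a - 5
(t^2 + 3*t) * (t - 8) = t^3 - 5*t^2 - 24*t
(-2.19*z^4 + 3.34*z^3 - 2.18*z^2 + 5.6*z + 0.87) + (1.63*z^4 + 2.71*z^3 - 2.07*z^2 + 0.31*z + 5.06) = -0.56*z^4 + 6.05*z^3 - 4.25*z^2 + 5.91*z + 5.93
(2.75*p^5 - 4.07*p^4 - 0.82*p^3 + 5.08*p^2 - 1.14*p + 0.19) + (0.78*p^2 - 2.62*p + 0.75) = 2.75*p^5 - 4.07*p^4 - 0.82*p^3 + 5.86*p^2 - 3.76*p + 0.94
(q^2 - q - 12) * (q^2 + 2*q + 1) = q^4 + q^3 - 13*q^2 - 25*q - 12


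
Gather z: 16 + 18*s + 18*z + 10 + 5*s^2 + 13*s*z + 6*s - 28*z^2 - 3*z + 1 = 5*s^2 + 24*s - 28*z^2 + z*(13*s + 15) + 27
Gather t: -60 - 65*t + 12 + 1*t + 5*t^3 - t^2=5*t^3 - t^2 - 64*t - 48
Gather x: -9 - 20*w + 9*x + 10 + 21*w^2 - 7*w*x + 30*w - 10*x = 21*w^2 + 10*w + x*(-7*w - 1) + 1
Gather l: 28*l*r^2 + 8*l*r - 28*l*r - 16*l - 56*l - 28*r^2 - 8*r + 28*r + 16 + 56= l*(28*r^2 - 20*r - 72) - 28*r^2 + 20*r + 72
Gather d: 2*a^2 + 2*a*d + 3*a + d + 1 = 2*a^2 + 3*a + d*(2*a + 1) + 1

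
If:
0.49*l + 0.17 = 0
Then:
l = -0.35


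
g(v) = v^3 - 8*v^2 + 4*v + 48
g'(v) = 3*v^2 - 16*v + 4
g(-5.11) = -314.77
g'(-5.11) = 164.10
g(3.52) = 6.57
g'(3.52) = -15.15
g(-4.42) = -212.32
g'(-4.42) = 133.33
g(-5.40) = -364.34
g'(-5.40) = 177.88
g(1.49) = 39.51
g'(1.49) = -13.18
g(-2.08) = -3.93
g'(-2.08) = 50.26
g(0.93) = 45.61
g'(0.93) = -8.29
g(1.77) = 35.56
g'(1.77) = -14.92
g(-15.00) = -5187.00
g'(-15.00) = 919.00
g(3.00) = 15.00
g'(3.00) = -17.00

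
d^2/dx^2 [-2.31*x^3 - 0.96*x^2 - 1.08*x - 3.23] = -13.86*x - 1.92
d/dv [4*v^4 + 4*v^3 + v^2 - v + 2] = 16*v^3 + 12*v^2 + 2*v - 1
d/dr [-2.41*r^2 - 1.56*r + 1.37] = -4.82*r - 1.56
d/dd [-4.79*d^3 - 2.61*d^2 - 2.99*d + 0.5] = -14.37*d^2 - 5.22*d - 2.99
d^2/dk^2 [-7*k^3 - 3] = -42*k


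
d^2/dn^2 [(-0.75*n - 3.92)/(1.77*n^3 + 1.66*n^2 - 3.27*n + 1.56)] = (-14.09805*n^5 - 160.593516*n^4 - 197.099154*n^3 + 96.170496*n^2 + 204.267888*n - 71.181672)/(5.545233*n^9 + 15.601842*n^8 - 16.101513*n^7 - 38.411216*n^6 + 57.248415*n^5 + 11.972106*n^4 - 72.851319*n^3 + 62.1621*n^2 - 23.873616*n + 3.796416)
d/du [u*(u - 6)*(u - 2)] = 3*u^2 - 16*u + 12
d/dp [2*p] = 2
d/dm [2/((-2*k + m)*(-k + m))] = 2*(3*k - 2*m)/((k - m)^2*(2*k - m)^2)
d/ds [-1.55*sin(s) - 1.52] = -1.55*cos(s)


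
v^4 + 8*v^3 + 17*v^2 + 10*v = v*(v + 1)*(v + 2)*(v + 5)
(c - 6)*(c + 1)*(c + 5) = c^3 - 31*c - 30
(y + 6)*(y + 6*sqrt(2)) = y^2 + 6*y + 6*sqrt(2)*y + 36*sqrt(2)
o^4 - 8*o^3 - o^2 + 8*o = o*(o - 8)*(o - 1)*(o + 1)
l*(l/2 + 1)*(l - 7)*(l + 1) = l^4/2 - 2*l^3 - 19*l^2/2 - 7*l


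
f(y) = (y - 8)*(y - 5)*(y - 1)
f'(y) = (y - 8)*(y - 5) + (y - 8)*(y - 1) + (y - 5)*(y - 1) = 3*y^2 - 28*y + 53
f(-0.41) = -64.15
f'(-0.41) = 64.98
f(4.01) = 11.89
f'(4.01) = -11.04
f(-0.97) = -105.50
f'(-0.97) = 82.98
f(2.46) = 20.54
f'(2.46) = 2.27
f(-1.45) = -149.33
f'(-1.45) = 99.91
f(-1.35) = -139.53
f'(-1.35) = 96.27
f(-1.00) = -108.00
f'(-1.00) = 84.00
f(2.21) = 19.55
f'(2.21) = 5.77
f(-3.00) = -352.00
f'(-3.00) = 164.00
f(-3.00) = -352.00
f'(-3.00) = 164.00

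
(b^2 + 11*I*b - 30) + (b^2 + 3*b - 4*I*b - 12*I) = 2*b^2 + 3*b + 7*I*b - 30 - 12*I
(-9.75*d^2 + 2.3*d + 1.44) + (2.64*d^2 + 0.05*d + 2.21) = -7.11*d^2 + 2.35*d + 3.65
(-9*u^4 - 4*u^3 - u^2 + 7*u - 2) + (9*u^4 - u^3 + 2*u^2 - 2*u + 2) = -5*u^3 + u^2 + 5*u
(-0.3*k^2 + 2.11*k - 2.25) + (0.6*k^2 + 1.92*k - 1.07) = 0.3*k^2 + 4.03*k - 3.32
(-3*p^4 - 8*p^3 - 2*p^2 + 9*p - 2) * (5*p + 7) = -15*p^5 - 61*p^4 - 66*p^3 + 31*p^2 + 53*p - 14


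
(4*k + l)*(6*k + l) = 24*k^2 + 10*k*l + l^2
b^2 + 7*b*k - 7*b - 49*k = (b - 7)*(b + 7*k)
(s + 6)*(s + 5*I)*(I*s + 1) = I*s^3 - 4*s^2 + 6*I*s^2 - 24*s + 5*I*s + 30*I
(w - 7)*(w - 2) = w^2 - 9*w + 14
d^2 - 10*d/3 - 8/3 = (d - 4)*(d + 2/3)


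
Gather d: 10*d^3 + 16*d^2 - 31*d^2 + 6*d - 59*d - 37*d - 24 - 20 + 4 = 10*d^3 - 15*d^2 - 90*d - 40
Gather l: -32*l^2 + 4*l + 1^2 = -32*l^2 + 4*l + 1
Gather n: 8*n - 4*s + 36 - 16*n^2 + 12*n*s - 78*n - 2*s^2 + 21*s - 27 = -16*n^2 + n*(12*s - 70) - 2*s^2 + 17*s + 9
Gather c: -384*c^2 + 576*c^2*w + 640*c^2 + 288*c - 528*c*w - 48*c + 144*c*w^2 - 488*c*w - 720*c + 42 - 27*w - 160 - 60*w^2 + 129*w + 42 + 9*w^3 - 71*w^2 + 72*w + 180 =c^2*(576*w + 256) + c*(144*w^2 - 1016*w - 480) + 9*w^3 - 131*w^2 + 174*w + 104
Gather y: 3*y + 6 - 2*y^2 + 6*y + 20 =-2*y^2 + 9*y + 26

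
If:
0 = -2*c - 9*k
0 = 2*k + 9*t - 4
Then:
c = 81*t/4 - 9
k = 2 - 9*t/2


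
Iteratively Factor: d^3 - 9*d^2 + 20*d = (d - 5)*(d^2 - 4*d) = d*(d - 5)*(d - 4)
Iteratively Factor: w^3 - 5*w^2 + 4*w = (w - 4)*(w^2 - w) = (w - 4)*(w - 1)*(w)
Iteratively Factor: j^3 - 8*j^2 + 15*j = (j - 3)*(j^2 - 5*j) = j*(j - 3)*(j - 5)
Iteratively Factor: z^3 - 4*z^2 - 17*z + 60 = (z - 3)*(z^2 - z - 20) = (z - 3)*(z + 4)*(z - 5)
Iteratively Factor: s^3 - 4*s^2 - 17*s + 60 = (s - 5)*(s^2 + s - 12) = (s - 5)*(s + 4)*(s - 3)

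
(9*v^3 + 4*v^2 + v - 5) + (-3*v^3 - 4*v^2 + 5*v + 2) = 6*v^3 + 6*v - 3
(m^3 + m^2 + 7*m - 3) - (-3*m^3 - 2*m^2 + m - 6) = 4*m^3 + 3*m^2 + 6*m + 3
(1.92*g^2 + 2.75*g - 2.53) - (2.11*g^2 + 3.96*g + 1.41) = -0.19*g^2 - 1.21*g - 3.94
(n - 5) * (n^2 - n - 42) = n^3 - 6*n^2 - 37*n + 210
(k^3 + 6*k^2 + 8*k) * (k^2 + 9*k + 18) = k^5 + 15*k^4 + 80*k^3 + 180*k^2 + 144*k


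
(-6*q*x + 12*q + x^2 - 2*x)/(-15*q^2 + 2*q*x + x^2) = (-6*q*x + 12*q + x^2 - 2*x)/(-15*q^2 + 2*q*x + x^2)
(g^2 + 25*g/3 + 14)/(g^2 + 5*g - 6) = (g + 7/3)/(g - 1)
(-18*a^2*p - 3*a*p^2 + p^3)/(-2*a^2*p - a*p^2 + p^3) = (18*a^2 + 3*a*p - p^2)/(2*a^2 + a*p - p^2)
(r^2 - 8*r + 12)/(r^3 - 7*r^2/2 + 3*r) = 2*(r - 6)/(r*(2*r - 3))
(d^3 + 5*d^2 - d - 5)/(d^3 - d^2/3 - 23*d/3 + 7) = 3*(d^2 + 6*d + 5)/(3*d^2 + 2*d - 21)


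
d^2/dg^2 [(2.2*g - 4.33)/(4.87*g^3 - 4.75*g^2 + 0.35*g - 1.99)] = (313.06308*g^5 - 1537.679124*g^4 + 1694.3948*g^3 - 374.60634*g^2 - 333.361224*g + 83.8624)/(115.501303*g^9 - 337.965825*g^8 + 354.54087*g^7 - 297.340018*g^6 + 301.6824*g^5 - 156.79548*g^4 + 77.750186*g^3 - 57.16275*g^2 + 4.158105*g - 7.880599)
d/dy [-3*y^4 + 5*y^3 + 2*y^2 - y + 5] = -12*y^3 + 15*y^2 + 4*y - 1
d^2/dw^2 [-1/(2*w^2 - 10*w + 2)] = (w^2 - 5*w - (2*w - 5)^2 + 1)/(w^2 - 5*w + 1)^3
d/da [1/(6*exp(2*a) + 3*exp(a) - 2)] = (-12*exp(a) - 3)*exp(a)/(6*exp(2*a) + 3*exp(a) - 2)^2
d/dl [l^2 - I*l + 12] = 2*l - I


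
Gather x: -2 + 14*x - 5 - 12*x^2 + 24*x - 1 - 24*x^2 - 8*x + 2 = -36*x^2 + 30*x - 6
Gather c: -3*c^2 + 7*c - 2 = -3*c^2 + 7*c - 2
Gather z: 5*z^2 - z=5*z^2 - z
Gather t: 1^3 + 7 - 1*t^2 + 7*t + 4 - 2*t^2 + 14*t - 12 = -3*t^2 + 21*t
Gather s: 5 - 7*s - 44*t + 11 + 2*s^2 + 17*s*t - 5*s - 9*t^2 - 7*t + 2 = 2*s^2 + s*(17*t - 12) - 9*t^2 - 51*t + 18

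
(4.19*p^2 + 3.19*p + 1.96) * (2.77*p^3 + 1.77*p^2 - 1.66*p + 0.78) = 11.6063*p^5 + 16.2526*p^4 + 4.1201*p^3 + 1.442*p^2 - 0.7654*p + 1.5288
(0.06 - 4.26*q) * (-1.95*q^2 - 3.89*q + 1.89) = 8.307*q^3 + 16.4544*q^2 - 8.2848*q + 0.1134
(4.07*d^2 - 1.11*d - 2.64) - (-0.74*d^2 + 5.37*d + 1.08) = 4.81*d^2 - 6.48*d - 3.72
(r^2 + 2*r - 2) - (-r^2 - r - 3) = 2*r^2 + 3*r + 1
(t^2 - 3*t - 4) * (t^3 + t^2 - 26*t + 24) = t^5 - 2*t^4 - 33*t^3 + 98*t^2 + 32*t - 96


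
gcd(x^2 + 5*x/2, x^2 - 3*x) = x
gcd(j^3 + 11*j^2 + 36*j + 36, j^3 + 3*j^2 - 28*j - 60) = j^2 + 8*j + 12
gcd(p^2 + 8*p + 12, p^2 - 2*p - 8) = p + 2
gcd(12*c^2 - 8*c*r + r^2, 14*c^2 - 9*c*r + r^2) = -2*c + r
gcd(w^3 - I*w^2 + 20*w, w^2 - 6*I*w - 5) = w - 5*I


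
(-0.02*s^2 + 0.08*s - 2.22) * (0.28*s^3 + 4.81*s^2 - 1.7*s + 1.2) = -0.0056*s^5 - 0.0738*s^4 - 0.2028*s^3 - 10.8382*s^2 + 3.87*s - 2.664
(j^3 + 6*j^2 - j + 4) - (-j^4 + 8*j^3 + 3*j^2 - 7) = j^4 - 7*j^3 + 3*j^2 - j + 11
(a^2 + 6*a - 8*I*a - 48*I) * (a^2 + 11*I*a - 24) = a^4 + 6*a^3 + 3*I*a^3 + 64*a^2 + 18*I*a^2 + 384*a + 192*I*a + 1152*I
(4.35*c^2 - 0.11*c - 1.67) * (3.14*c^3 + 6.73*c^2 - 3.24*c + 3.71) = 13.659*c^5 + 28.9301*c^4 - 20.0781*c^3 + 5.2558*c^2 + 5.0027*c - 6.1957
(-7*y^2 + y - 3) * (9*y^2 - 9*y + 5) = -63*y^4 + 72*y^3 - 71*y^2 + 32*y - 15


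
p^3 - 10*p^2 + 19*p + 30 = (p - 6)*(p - 5)*(p + 1)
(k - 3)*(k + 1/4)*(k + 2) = k^3 - 3*k^2/4 - 25*k/4 - 3/2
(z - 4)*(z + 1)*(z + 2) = z^3 - z^2 - 10*z - 8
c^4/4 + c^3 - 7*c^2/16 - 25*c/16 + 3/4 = (c/4 + 1)*(c - 1)*(c - 1/2)*(c + 3/2)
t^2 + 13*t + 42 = (t + 6)*(t + 7)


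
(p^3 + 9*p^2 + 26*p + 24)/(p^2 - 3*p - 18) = (p^2 + 6*p + 8)/(p - 6)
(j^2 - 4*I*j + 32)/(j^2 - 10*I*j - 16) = (j + 4*I)/(j - 2*I)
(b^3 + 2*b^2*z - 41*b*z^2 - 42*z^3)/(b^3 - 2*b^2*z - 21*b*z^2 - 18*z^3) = (b + 7*z)/(b + 3*z)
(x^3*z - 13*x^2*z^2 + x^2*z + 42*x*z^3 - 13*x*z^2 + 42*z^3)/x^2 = x*z - 13*z^2 + z + 42*z^3/x - 13*z^2/x + 42*z^3/x^2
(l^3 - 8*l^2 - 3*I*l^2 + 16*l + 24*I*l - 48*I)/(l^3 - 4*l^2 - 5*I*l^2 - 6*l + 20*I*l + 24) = (l - 4)/(l - 2*I)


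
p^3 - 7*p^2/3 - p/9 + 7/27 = (p - 7/3)*(p - 1/3)*(p + 1/3)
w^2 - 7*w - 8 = (w - 8)*(w + 1)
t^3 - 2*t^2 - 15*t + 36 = (t - 3)^2*(t + 4)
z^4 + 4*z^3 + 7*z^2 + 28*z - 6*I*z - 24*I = (z + 4)*(z - 2*I)*(z - I)*(z + 3*I)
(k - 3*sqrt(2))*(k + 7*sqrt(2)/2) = k^2 + sqrt(2)*k/2 - 21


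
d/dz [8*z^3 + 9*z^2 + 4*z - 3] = 24*z^2 + 18*z + 4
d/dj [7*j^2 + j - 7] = 14*j + 1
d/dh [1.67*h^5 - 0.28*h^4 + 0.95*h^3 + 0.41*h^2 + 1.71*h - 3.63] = 8.35*h^4 - 1.12*h^3 + 2.85*h^2 + 0.82*h + 1.71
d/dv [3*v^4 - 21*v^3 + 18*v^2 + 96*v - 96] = 12*v^3 - 63*v^2 + 36*v + 96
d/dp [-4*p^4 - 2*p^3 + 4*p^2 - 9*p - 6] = -16*p^3 - 6*p^2 + 8*p - 9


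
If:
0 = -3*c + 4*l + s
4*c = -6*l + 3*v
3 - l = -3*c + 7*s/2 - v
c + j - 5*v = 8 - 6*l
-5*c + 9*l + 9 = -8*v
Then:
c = -72/287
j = 220/41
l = -87/287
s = 132/287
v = -270/287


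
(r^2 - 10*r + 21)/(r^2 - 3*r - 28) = (r - 3)/(r + 4)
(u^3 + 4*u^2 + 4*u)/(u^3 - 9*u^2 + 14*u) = (u^2 + 4*u + 4)/(u^2 - 9*u + 14)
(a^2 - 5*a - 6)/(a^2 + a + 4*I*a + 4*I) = (a - 6)/(a + 4*I)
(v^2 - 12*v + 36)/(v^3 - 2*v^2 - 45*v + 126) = (v - 6)/(v^2 + 4*v - 21)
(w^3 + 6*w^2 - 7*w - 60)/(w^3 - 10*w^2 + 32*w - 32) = (w^3 + 6*w^2 - 7*w - 60)/(w^3 - 10*w^2 + 32*w - 32)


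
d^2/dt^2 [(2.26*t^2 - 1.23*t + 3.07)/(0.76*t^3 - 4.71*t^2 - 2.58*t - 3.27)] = (2.610752*t^6 - 4.26268799999997*t^5 + 74.2846800000001*t^4 - 211.520814*t^3 + 126.984582*t^2 + 383.278086*t + 15.389802)/(0.438976*t^9 - 8.161488*t^8 + 46.109124*t^7 - 54.741159*t^6 - 86.29659*t^5 - 273.210057*t^4 - 231.212016*t^3 - 216.389961*t^2 - 82.763046*t - 34.965783)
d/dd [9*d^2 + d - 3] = 18*d + 1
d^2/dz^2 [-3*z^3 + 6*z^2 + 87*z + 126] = 12 - 18*z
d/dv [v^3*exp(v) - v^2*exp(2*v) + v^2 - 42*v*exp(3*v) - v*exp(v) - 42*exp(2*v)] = v^3*exp(v) - 2*v^2*exp(2*v) + 3*v^2*exp(v) - 126*v*exp(3*v) - 2*v*exp(2*v) - v*exp(v) + 2*v - 42*exp(3*v) - 84*exp(2*v) - exp(v)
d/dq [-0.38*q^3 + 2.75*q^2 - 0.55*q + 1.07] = -1.14*q^2 + 5.5*q - 0.55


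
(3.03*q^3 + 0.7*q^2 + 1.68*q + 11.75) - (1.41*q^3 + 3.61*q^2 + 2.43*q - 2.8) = 1.62*q^3 - 2.91*q^2 - 0.75*q + 14.55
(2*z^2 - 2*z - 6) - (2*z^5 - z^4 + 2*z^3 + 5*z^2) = -2*z^5 + z^4 - 2*z^3 - 3*z^2 - 2*z - 6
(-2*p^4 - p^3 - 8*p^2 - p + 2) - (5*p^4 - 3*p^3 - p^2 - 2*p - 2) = -7*p^4 + 2*p^3 - 7*p^2 + p + 4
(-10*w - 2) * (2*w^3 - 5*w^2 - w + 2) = -20*w^4 + 46*w^3 + 20*w^2 - 18*w - 4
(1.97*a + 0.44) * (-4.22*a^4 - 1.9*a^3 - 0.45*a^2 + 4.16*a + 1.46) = -8.3134*a^5 - 5.5998*a^4 - 1.7225*a^3 + 7.9972*a^2 + 4.7066*a + 0.6424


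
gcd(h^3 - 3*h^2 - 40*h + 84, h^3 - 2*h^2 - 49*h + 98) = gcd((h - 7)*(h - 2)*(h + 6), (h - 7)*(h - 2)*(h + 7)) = h^2 - 9*h + 14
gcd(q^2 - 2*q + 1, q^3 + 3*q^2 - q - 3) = q - 1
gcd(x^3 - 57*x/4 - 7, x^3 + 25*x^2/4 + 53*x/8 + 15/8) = x + 1/2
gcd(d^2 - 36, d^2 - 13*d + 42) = d - 6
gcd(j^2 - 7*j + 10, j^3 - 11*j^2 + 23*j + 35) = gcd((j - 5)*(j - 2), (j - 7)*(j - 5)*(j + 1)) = j - 5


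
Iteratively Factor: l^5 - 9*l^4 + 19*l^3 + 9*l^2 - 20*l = (l - 4)*(l^4 - 5*l^3 - l^2 + 5*l) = (l - 4)*(l - 1)*(l^3 - 4*l^2 - 5*l) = (l - 4)*(l - 1)*(l + 1)*(l^2 - 5*l) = l*(l - 4)*(l - 1)*(l + 1)*(l - 5)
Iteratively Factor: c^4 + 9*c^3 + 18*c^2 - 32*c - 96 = (c + 4)*(c^3 + 5*c^2 - 2*c - 24) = (c + 4)^2*(c^2 + c - 6) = (c + 3)*(c + 4)^2*(c - 2)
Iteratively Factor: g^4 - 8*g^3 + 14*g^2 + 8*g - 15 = (g - 3)*(g^3 - 5*g^2 - g + 5) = (g - 5)*(g - 3)*(g^2 - 1) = (g - 5)*(g - 3)*(g + 1)*(g - 1)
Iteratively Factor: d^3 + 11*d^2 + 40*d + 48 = (d + 4)*(d^2 + 7*d + 12) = (d + 4)^2*(d + 3)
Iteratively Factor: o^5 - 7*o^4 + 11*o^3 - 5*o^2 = (o)*(o^4 - 7*o^3 + 11*o^2 - 5*o) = o^2*(o^3 - 7*o^2 + 11*o - 5) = o^2*(o - 5)*(o^2 - 2*o + 1) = o^2*(o - 5)*(o - 1)*(o - 1)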